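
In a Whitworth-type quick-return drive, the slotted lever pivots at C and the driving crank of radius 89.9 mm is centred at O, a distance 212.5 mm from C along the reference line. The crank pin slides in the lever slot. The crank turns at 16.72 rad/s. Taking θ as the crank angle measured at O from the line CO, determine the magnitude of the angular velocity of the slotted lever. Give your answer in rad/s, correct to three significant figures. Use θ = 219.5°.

4.69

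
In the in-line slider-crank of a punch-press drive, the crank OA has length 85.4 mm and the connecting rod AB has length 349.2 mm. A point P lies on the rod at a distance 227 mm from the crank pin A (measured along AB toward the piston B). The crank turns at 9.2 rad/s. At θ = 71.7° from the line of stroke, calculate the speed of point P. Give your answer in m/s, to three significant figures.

ω = 9.2 rad/s.  Crank-pin speed |V_A| = rω = 0.78568 m/s, perpendicular to OA.
Rod angle: sinφ = −(r/L) sinθ ⇒ φ = -13.426°; ω_rod = −rω cosθ/√(L²−r²sin²θ) = -0.72631 rad/s.
V_P = V_A + ω_rod × AP, with AP = 0.227 m along the rod.
Components: V_Px = −rω sinθ − a·ω_rod·sinφ = -0.78423 m/s;  V_Py = rω cosθ + a·ω_rod·cosφ = +0.08633 m/s.
|V_P| = √(V_Px² + V_Py²) = 0.78896 m/s.

0.789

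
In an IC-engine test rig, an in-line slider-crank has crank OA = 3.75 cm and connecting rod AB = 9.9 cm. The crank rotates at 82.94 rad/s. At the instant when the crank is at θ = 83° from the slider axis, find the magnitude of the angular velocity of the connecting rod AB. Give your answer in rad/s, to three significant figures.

ω = 82.94 rad/s
The rod makes angle φ with the slider axis where L sinφ = r sinθ; differentiating, L cosφ·φ̇ = r ω cosθ.
L cosφ = √(L² − r² sin²θ) = 0.091737 m.
|ω_rod| = r ω |cosθ| / √(L² − r² sin²θ) = 0.0375·82.94·0.12187/0.091737 = 4.1319 rad/s.

4.13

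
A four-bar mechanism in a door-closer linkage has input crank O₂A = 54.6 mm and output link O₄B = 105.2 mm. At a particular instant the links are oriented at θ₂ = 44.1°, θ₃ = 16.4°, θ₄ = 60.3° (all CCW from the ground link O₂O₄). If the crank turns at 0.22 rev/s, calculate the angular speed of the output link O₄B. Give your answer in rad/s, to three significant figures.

0.481

ω₂ = 1.382 rad/s (from 0.22 rev/s).
Differentiating the loop-closure r₂e^{iθ₂}+r₃e^{iθ₃}=r₁+r₄e^{iθ₄} gives r₂ω₂e^{iθ₂}+r₃ω₃e^{iθ₃}=r₄ω₄e^{iθ₄}.
Eliminating the other unknown: ω₄ = r₂ω₂ sin(θ₂−θ₃) / [r₄ sin(θ₄−θ₃)].
Numerator sine = +0.46484; denominator sine = +0.69340.
Result = 0.0546·1.382·(+0.46484) / (0.1052·(+0.69340)) = +0.48095 rad/s; magnitude 0.48095 rad/s.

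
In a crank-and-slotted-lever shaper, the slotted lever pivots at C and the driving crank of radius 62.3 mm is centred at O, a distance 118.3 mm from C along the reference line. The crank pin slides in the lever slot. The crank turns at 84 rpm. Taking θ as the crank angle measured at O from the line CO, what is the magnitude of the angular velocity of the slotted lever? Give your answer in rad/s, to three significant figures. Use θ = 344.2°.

3.01

ω = 8.796 rad/s (from 84 rpm).
Crank pin A relative to C: A = (d + r cosθ, r sinθ); lever angle φ = atan2(r sinθ, d + r cosθ).
Differentiating tanφ: φ̇ = rω(d cosθ + r)/(d² + r² + 2dr cosθ).
d² + r² + 2dr cosθ = |CA|² = 0.0320594 m²;  d cosθ + r = +0.17613 m.
|ω_lever| = |0.0623·8.796·+0.17613| / 0.0320594 = 3.0107 rad/s.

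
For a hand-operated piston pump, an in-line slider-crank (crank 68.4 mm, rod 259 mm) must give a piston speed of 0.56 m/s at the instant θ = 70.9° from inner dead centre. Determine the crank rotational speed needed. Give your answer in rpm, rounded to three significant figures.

For an in-line slider-crank, |v_piston| = rω|sinθ|·[1 + r cosθ/√(L² − r² sin²θ)].
With r = 0.0684 m, L = 0.259 m, θ = 70.9°: the bracketed kinematic factor |dx/dθ| = 0.070402 m.
ω = v/|dx/dθ| = 0.56/0.070402 = 7.9543 rad/s.
N = 60ω/(2π) = 75.958 rpm.

76.0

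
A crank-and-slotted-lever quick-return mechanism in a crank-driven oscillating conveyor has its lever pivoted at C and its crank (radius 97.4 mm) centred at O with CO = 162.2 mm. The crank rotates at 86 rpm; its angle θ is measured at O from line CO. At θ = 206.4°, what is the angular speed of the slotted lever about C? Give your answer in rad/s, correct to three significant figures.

5.60

ω = 9.006 rad/s (from 86 rpm).
Crank pin A relative to C: A = (d + r cosθ, r sinθ); lever angle φ = atan2(r sinθ, d + r cosθ).
Differentiating tanφ: φ̇ = rω(d cosθ + r)/(d² + r² + 2dr cosθ).
d² + r² + 2dr cosθ = |CA|² = 0.00749419 m²;  d cosθ + r = -0.047884 m.
|ω_lever| = |0.0974·9.006·-0.047884| / 0.00749419 = 5.6047 rad/s.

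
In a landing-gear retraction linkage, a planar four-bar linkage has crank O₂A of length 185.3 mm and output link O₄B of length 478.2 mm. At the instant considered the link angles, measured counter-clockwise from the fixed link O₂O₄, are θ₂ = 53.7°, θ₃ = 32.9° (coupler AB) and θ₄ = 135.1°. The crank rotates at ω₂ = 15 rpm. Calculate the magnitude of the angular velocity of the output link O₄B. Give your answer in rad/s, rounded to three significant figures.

0.221

ω₂ = 1.571 rad/s (from 15 rpm).
Differentiating the loop-closure r₂e^{iθ₂}+r₃e^{iθ₃}=r₁+r₄e^{iθ₄} gives r₂ω₂e^{iθ₂}+r₃ω₃e^{iθ₃}=r₄ω₄e^{iθ₄}.
Eliminating the other unknown: ω₄ = r₂ω₂ sin(θ₂−θ₃) / [r₄ sin(θ₄−θ₃)].
Numerator sine = +0.35511; denominator sine = +0.97742.
Result = 0.1853·1.571·(+0.35511) / (0.4782·(+0.97742)) = +0.22114 rad/s; magnitude 0.22114 rad/s.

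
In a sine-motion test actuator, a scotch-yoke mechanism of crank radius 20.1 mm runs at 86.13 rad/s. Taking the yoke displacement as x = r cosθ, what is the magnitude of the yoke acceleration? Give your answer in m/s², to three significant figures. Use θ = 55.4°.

ω = 86.13 rad/s
x = r cosθ ⇒ ẍ = −rω² cosθ (ω constant).
|a| = rω²|cosθ| = 0.0201·(86.13)²·|cos 55.4°| = 84.671 m/s².

84.7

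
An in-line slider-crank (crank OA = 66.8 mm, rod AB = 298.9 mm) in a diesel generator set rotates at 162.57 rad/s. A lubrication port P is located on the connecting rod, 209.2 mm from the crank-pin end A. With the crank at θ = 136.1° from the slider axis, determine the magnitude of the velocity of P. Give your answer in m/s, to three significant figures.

ω = 162.6 rad/s.  Crank-pin speed |V_A| = rω = 10.86 m/s, perpendicular to OA.
Rod angle: sinφ = −(r/L) sinθ ⇒ φ = -8.915°; ω_rod = −rω cosθ/√(L²−r²sin²θ) = +26.499 rad/s.
V_P = V_A + ω_rod × AP, with AP = 0.2092 m along the rod.
Components: V_Px = −rω sinθ − a·ω_rod·sinφ = -6.671 m/s;  V_Py = rω cosθ + a·ω_rod·cosφ = -2.3483 m/s.
|V_P| = √(V_Px² + V_Py²) = 7.0723 m/s.

7.07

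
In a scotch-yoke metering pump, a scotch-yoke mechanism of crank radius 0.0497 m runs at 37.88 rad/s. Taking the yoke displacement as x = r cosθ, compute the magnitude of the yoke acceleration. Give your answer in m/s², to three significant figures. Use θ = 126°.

41.9

ω = 37.88 rad/s
x = r cosθ ⇒ ẍ = −rω² cosθ (ω constant).
|a| = rω²|cosθ| = 0.0497·(37.88)²·|cos 126°| = 41.917 m/s².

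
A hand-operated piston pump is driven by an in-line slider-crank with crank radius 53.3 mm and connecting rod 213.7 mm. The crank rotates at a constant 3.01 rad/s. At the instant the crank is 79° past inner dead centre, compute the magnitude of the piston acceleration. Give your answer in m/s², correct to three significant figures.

ω = 3.01 rad/s
x(θ) = r cosθ + √(L² − r² sin²θ); with ω constant, a = ω²·d²x/dθ².
d²x/dθ² = −r cosθ − r²(cos2θ)/√u − r⁴ sin²2θ/(4u^{3/2}),  u = L² − r² sin²θ = 0.0429302 m².
Substituting r = 0.0533 m, L = 0.2137 m, θ = 79°: d²x/dθ² = +0.0025108 m.
a = ω²·d²x/dθ² = (3.01)²·(+0.0025108) = +0.022748 m/s²;  |a| = 0.022748 m/s².

0.0227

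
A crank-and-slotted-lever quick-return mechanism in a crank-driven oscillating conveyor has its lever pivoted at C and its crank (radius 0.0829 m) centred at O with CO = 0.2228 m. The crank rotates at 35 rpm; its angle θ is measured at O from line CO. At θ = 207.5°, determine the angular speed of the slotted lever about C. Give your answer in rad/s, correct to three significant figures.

ω = 3.665 rad/s (from 35 rpm).
Crank pin A relative to C: A = (d + r cosθ, r sinθ); lever angle φ = atan2(r sinθ, d + r cosθ).
Differentiating tanφ: φ̇ = rω(d cosθ + r)/(d² + r² + 2dr cosθ).
d² + r² + 2dr cosθ = |CA|² = 0.0237459 m²;  d cosθ + r = -0.11473 m.
|ω_lever| = |0.0829·3.665·-0.11473| / 0.0237459 = 1.468 rad/s.

1.47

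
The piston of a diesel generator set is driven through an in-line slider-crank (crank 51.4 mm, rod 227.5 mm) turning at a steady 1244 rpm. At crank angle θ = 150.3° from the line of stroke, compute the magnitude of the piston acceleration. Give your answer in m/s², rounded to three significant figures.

ω = 2π·1244/60 = 130.3 rad/s
x(θ) = r cosθ + √(L² − r² sin²θ); with ω constant, a = ω²·d²x/dθ².
d²x/dθ² = −r cosθ − r²(cos2θ)/√u − r⁴ sin²2θ/(4u^{3/2}),  u = L² − r² sin²θ = 0.0511077 m².
Substituting r = 0.0514 m, L = 0.2275 m, θ = 150.3°: d²x/dθ² = +0.038587 m.
a = ω²·d²x/dθ² = (130.3)²·(+0.038587) = +654.84 m/s²;  |a| = 654.84 m/s².

655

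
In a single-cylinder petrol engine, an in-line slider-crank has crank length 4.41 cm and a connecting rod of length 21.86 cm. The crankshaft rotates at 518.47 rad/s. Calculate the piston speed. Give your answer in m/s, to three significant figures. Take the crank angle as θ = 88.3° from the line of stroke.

23.0

ω = 518.5 rad/s
For an in-line slider-crank, x = r cosθ + √(L² − r² sin²θ), so v = −rω sinθ·[1 + r cosθ/√(L² − r² sin²θ)].
With r = 0.0441 m, L = 0.2186 m, θ = 88.3°: √(L² − r² sin²θ) = 0.21411 m.
v = −0.0441·518.5·0.99956·[1 + 0.0441·0.02967/0.21411] = -22.994 m/s.
|v| = 22.994 m/s.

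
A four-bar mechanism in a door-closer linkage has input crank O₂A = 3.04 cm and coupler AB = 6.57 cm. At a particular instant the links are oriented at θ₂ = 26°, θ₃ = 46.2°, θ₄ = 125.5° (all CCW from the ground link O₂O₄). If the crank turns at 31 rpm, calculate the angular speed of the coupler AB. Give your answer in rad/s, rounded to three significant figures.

1.51

ω₂ = 3.246 rad/s (from 31 rpm).
Differentiating the loop-closure r₂e^{iθ₂}+r₃e^{iθ₃}=r₁+r₄e^{iθ₄} gives r₂ω₂e^{iθ₂}+r₃ω₃e^{iθ₃}=r₄ω₄e^{iθ₄}.
Eliminating the other unknown: ω₃ = r₂ω₂ sin(θ₄−θ₂) / [r₃ sin(θ₃−θ₄)].
Numerator sine = +0.98629; denominator sine = -0.98261.
Result = 0.0304·3.246·(+0.98629) / (0.0657·(-0.98261)) = -1.5077 rad/s; magnitude 1.5077 rad/s.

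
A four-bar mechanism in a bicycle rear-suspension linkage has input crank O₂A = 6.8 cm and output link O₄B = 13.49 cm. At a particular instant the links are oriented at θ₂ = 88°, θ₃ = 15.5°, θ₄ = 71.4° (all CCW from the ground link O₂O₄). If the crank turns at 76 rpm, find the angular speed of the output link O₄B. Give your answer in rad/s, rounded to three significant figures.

ω₂ = 7.959 rad/s (from 76 rpm).
Differentiating the loop-closure r₂e^{iθ₂}+r₃e^{iθ₃}=r₁+r₄e^{iθ₄} gives r₂ω₂e^{iθ₂}+r₃ω₃e^{iθ₃}=r₄ω₄e^{iθ₄}.
Eliminating the other unknown: ω₄ = r₂ω₂ sin(θ₂−θ₃) / [r₄ sin(θ₄−θ₃)].
Numerator sine = +0.95372; denominator sine = +0.82806.
Result = 0.068·7.959·(+0.95372) / (0.1349·(+0.82806)) = +4.6206 rad/s; magnitude 4.6206 rad/s.

4.62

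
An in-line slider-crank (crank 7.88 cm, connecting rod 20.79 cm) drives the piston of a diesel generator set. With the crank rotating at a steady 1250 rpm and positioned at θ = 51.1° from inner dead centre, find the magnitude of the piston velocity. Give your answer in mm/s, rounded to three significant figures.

10000

ω = 2π·1250/60 = 130.9 rad/s
For an in-line slider-crank, x = r cosθ + √(L² − r² sin²θ), so v = −rω sinθ·[1 + r cosθ/√(L² − r² sin²θ)].
With r = 0.0788 m, L = 0.2079 m, θ = 51.1°: √(L² − r² sin²θ) = 0.19865 m.
v = −0.0788·130.9·0.77824·[1 + 0.0788·0.62796/0.19865] = -10.027 m/s.
|v| = 10.027 m/s = 10027 mm/s.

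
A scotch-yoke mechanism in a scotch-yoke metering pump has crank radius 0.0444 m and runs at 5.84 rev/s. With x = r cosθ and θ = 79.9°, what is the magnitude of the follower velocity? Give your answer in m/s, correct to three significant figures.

1.60

ω = 36.69 rad/s (from 5.84 rev/s).
x = r cosθ ⇒ ẋ = −rω sinθ.
|v| = rω|sinθ| = 0.0444·36.69·|sin 79.9°| = 1.604 m/s.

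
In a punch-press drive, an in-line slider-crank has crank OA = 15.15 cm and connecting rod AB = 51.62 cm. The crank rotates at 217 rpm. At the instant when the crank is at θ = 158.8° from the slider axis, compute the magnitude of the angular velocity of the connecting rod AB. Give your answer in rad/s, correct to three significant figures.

ω = 22.72 rad/s (converted from 217 rpm).
The rod makes angle φ with the slider axis where L sinφ = r sinθ; differentiating, L cosφ·φ̇ = r ω cosθ.
L cosφ = √(L² − r² sin²θ) = 0.51328 m.
|ω_rod| = r ω |cosθ| / √(L² − r² sin²θ) = 0.1515·22.72·0.93232/0.51328 = 6.2533 rad/s.

6.25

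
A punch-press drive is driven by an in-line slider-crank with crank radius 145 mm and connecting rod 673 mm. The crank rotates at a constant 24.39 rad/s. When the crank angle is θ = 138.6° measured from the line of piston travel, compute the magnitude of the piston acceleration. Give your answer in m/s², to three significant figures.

ω = 24.39 rad/s
x(θ) = r cosθ + √(L² − r² sin²θ); with ω constant, a = ω²·d²x/dθ².
d²x/dθ² = −r cosθ − r²(cos2θ)/√u − r⁴ sin²2θ/(4u^{3/2}),  u = L² − r² sin²θ = 0.443734 m².
Substituting r = 0.145 m, L = 0.673 m, θ = 138.6°: d²x/dθ² = +0.10444 m.
a = ω²·d²x/dθ² = (24.39)²·(+0.10444) = +62.13 m/s²;  |a| = 62.13 m/s².

62.1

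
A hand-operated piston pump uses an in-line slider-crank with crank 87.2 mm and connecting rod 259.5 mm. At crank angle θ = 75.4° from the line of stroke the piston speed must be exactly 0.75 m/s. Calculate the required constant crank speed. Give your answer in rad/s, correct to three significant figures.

For an in-line slider-crank, |v_piston| = rω|sinθ|·[1 + r cosθ/√(L² − r² sin²θ)].
With r = 0.0872 m, L = 0.2595 m, θ = 75.4°: the bracketed kinematic factor |dx/dθ| = 0.091943 m.
ω = v/|dx/dθ| = 0.75/0.091943 = 8.1573 rad/s.

8.16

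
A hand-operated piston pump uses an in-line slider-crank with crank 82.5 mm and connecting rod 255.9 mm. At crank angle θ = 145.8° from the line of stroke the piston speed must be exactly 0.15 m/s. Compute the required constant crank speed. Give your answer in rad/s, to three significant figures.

For an in-line slider-crank, |v_piston| = rω|sinθ|·[1 + r cosθ/√(L² − r² sin²θ)].
With r = 0.0825 m, L = 0.2559 m, θ = 145.8°: the bracketed kinematic factor |dx/dθ| = 0.033799 m.
ω = v/|dx/dθ| = 0.15/0.033799 = 4.438 rad/s.

4.44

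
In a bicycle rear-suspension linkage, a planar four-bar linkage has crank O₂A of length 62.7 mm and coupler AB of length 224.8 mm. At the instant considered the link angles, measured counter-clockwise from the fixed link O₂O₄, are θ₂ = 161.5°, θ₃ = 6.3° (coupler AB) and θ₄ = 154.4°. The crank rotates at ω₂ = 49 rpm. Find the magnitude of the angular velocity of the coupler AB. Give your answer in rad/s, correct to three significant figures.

0.335

ω₂ = 5.131 rad/s (from 49 rpm).
Differentiating the loop-closure r₂e^{iθ₂}+r₃e^{iθ₃}=r₁+r₄e^{iθ₄} gives r₂ω₂e^{iθ₂}+r₃ω₃e^{iθ₃}=r₄ω₄e^{iθ₄}.
Eliminating the other unknown: ω₃ = r₂ω₂ sin(θ₄−θ₂) / [r₃ sin(θ₃−θ₄)].
Numerator sine = -0.12360; denominator sine = -0.52844.
Result = 0.0627·5.131·(-0.12360) / (0.2248·(-0.52844)) = +0.33475 rad/s; magnitude 0.33475 rad/s.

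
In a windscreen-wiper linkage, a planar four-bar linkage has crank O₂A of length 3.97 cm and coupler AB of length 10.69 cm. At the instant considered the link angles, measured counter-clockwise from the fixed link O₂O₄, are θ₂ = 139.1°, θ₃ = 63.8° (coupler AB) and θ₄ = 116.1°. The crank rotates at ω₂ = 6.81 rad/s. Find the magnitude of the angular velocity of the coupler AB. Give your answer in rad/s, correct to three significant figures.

ω₂ = 6.81 rad/s
Differentiating the loop-closure r₂e^{iθ₂}+r₃e^{iθ₃}=r₁+r₄e^{iθ₄} gives r₂ω₂e^{iθ₂}+r₃ω₃e^{iθ₃}=r₄ω₄e^{iθ₄}.
Eliminating the other unknown: ω₃ = r₂ω₂ sin(θ₄−θ₂) / [r₃ sin(θ₃−θ₄)].
Numerator sine = -0.39073; denominator sine = -0.79122.
Result = 0.0397·6.81·(-0.39073) / (0.1069·(-0.79122)) = +1.2489 rad/s; magnitude 1.2489 rad/s.

1.25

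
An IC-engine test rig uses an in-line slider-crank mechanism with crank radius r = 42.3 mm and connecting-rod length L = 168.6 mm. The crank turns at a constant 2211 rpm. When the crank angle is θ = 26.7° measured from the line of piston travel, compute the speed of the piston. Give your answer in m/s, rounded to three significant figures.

ω = 2π·2211/60 = 231.5 rad/s
For an in-line slider-crank, x = r cosθ + √(L² − r² sin²θ), so v = −rω sinθ·[1 + r cosθ/√(L² − r² sin²θ)].
With r = 0.0423 m, L = 0.1686 m, θ = 26.7°: √(L² − r² sin²θ) = 0.16753 m.
v = −0.0423·231.5·0.44932·[1 + 0.0423·0.89337/0.16753] = -5.3933 m/s.
|v| = 5.3933 m/s.

5.39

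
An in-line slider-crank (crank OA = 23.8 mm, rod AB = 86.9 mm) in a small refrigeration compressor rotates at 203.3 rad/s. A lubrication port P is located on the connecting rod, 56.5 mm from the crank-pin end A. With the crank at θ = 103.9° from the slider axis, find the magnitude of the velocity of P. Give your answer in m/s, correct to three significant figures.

ω = 203.3 rad/s.  Crank-pin speed |V_A| = rω = 4.8385 m/s, perpendicular to OA.
Rod angle: sinφ = −(r/L) sinθ ⇒ φ = -15.418°; ω_rod = −rω cosθ/√(L²−r²sin²θ) = +13.875 rad/s.
V_P = V_A + ω_rod × AP, with AP = 0.0565 m along the rod.
Components: V_Px = −rω sinθ − a·ω_rod·sinφ = -4.4884 m/s;  V_Py = rω cosθ + a·ω_rod·cosφ = -0.40662 m/s.
|V_P| = √(V_Px² + V_Py²) = 4.5068 m/s.

4.51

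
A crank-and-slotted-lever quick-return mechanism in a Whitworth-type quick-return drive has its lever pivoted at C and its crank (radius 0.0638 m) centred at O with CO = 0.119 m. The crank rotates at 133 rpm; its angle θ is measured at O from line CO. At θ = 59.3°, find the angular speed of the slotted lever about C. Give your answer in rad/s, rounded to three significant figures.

ω = 13.93 rad/s (from 133 rpm).
Crank pin A relative to C: A = (d + r cosθ, r sinθ); lever angle φ = atan2(r sinθ, d + r cosθ).
Differentiating tanφ: φ̇ = rω(d cosθ + r)/(d² + r² + 2dr cosθ).
d² + r² + 2dr cosθ = |CA|² = 0.0259837 m²;  d cosθ + r = +0.12455 m.
|ω_lever| = |0.0638·13.93·+0.12455| / 0.0259837 = 4.2595 rad/s.

4.26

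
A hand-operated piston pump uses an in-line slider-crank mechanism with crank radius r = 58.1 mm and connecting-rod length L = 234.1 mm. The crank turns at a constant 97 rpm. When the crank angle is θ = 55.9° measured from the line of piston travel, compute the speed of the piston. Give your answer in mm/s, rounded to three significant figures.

ω = 2π·97/60 = 10.16 rad/s
For an in-line slider-crank, x = r cosθ + √(L² − r² sin²θ), so v = −rω sinθ·[1 + r cosθ/√(L² − r² sin²θ)].
With r = 0.0581 m, L = 0.2341 m, θ = 55.9°: √(L² − r² sin²θ) = 0.2291 m.
v = −0.0581·10.16·0.82806·[1 + 0.0581·0.56064/0.2291] = -0.55818 m/s.
|v| = 0.55818 m/s = 558.18 mm/s.

558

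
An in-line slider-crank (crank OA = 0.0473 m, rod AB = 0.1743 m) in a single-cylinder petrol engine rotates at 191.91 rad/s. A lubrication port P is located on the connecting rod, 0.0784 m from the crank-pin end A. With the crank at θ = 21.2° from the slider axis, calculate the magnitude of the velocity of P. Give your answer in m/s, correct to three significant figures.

5.92

ω = 191.9 rad/s.  Crank-pin speed |V_A| = rω = 9.0773 m/s, perpendicular to OA.
Rod angle: sinφ = −(r/L) sinθ ⇒ φ = -5.632°; ω_rod = −rω cosθ/√(L²−r²sin²θ) = -48.79 rad/s.
V_P = V_A + ω_rod × AP, with AP = 0.0784 m along the rod.
Components: V_Px = −rω sinθ − a·ω_rod·sinφ = -3.658 m/s;  V_Py = rω cosθ + a·ω_rod·cosφ = +4.6564 m/s.
|V_P| = √(V_Px² + V_Py²) = 5.9214 m/s.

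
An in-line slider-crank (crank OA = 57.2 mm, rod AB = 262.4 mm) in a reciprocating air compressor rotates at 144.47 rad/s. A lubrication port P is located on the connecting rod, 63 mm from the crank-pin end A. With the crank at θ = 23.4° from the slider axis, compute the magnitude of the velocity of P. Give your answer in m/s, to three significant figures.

ω = 144.5 rad/s.  Crank-pin speed |V_A| = rω = 8.2637 m/s, perpendicular to OA.
Rod angle: sinφ = −(r/L) sinθ ⇒ φ = -4.967°; ω_rod = −rω cosθ/√(L²−r²sin²θ) = -29.011 rad/s.
V_P = V_A + ω_rod × AP, with AP = 0.063 m along the rod.
Components: V_Px = −rω sinθ − a·ω_rod·sinφ = -3.4401 m/s;  V_Py = rω cosθ + a·ω_rod·cosφ = +5.7632 m/s.
|V_P| = √(V_Px² + V_Py²) = 6.7118 m/s.

6.71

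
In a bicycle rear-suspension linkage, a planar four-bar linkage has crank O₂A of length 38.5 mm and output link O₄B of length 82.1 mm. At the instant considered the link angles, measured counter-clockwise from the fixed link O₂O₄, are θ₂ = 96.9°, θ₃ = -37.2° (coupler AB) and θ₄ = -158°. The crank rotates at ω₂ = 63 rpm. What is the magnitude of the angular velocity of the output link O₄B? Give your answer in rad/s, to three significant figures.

2.59

ω₂ = 6.597 rad/s (from 63 rpm).
Differentiating the loop-closure r₂e^{iθ₂}+r₃e^{iθ₃}=r₁+r₄e^{iθ₄} gives r₂ω₂e^{iθ₂}+r₃ω₃e^{iθ₃}=r₄ω₄e^{iθ₄}.
Eliminating the other unknown: ω₄ = r₂ω₂ sin(θ₂−θ₃) / [r₄ sin(θ₄−θ₃)].
Numerator sine = +0.71813; denominator sine = -0.85896.
Result = 0.0385·6.597·(+0.71813) / (0.0821·(-0.85896)) = -2.5865 rad/s; magnitude 2.5865 rad/s.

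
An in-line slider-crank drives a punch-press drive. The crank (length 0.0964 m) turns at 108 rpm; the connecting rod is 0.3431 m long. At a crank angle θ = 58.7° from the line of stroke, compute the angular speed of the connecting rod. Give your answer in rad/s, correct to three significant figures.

ω = 11.31 rad/s (converted from 108 rpm).
The rod makes angle φ with the slider axis where L sinφ = r sinθ; differentiating, L cosφ·φ̇ = r ω cosθ.
L cosφ = √(L² − r² sin²θ) = 0.33307 m.
|ω_rod| = r ω |cosθ| / √(L² − r² sin²θ) = 0.0964·11.31·0.51952/0.33307 = 1.7006 rad/s.

1.70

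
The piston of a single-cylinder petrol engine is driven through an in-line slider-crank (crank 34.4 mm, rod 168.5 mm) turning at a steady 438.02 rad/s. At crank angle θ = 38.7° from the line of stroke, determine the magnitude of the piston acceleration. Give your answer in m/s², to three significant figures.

ω = 438 rad/s
x(θ) = r cosθ + √(L² − r² sin²θ); with ω constant, a = ω²·d²x/dθ².
d²x/dθ² = −r cosθ − r²(cos2θ)/√u − r⁴ sin²2θ/(4u^{3/2}),  u = L² − r² sin²θ = 0.0279296 m².
Substituting r = 0.0344 m, L = 0.1685 m, θ = 38.7°: d²x/dθ² = -0.028463 m.
a = ω²·d²x/dθ² = (438)²·(-0.028463) = -5460.9 m/s²;  |a| = 5460.9 m/s².

5460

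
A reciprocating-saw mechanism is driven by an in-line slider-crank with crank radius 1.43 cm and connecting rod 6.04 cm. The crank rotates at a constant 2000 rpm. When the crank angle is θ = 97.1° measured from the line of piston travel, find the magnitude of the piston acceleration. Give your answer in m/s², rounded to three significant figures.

226

ω = 2π·2000/60 = 209.4 rad/s
x(θ) = r cosθ + √(L² − r² sin²θ); with ω constant, a = ω²·d²x/dθ².
d²x/dθ² = −r cosθ − r²(cos2θ)/√u − r⁴ sin²2θ/(4u^{3/2}),  u = L² − r² sin²θ = 0.00344679 m².
Substituting r = 0.0143 m, L = 0.0604 m, θ = 97.1°: d²x/dθ² = +0.0051411 m.
a = ω²·d²x/dθ² = (209.4)²·(+0.0051411) = +225.51 m/s²;  |a| = 225.51 m/s².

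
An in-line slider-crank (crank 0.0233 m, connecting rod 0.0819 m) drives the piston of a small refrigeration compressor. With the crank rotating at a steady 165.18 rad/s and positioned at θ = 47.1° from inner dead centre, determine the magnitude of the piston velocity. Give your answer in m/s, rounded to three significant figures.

3.38

ω = 165.2 rad/s
For an in-line slider-crank, x = r cosθ + √(L² − r² sin²θ), so v = −rω sinθ·[1 + r cosθ/√(L² − r² sin²θ)].
With r = 0.0233 m, L = 0.0819 m, θ = 47.1°: √(L² − r² sin²θ) = 0.080102 m.
v = −0.0233·165.2·0.73254·[1 + 0.0233·0.68072/0.080102] = -3.3776 m/s.
|v| = 3.3776 m/s.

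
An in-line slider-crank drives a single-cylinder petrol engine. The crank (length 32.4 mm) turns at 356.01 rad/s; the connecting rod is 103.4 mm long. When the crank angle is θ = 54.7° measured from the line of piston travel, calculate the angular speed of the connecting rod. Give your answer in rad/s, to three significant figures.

66.7

ω = 356 rad/s
The rod makes angle φ with the slider axis where L sinφ = r sinθ; differentiating, L cosφ·φ̇ = r ω cosθ.
L cosφ = √(L² − r² sin²θ) = 0.099962 m.
|ω_rod| = r ω |cosθ| / √(L² − r² sin²θ) = 0.0324·356·0.57786/0.099962 = 66.68 rad/s.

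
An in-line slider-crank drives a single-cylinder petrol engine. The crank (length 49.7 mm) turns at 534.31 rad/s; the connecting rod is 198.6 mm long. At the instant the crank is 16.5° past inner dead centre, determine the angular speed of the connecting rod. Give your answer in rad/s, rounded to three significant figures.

ω = 534.3 rad/s
The rod makes angle φ with the slider axis where L sinφ = r sinθ; differentiating, L cosφ·φ̇ = r ω cosθ.
L cosφ = √(L² − r² sin²θ) = 0.1981 m.
|ω_rod| = r ω |cosθ| / √(L² − r² sin²θ) = 0.0497·534.3·0.95882/0.1981 = 128.53 rad/s.

129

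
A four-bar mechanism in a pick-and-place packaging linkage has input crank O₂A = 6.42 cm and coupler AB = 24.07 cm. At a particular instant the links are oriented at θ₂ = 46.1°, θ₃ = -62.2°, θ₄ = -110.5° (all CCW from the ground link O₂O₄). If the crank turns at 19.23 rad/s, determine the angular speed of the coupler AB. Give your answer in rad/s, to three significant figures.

2.73

ω₂ = 19.23 rad/s
Differentiating the loop-closure r₂e^{iθ₂}+r₃e^{iθ₃}=r₁+r₄e^{iθ₄} gives r₂ω₂e^{iθ₂}+r₃ω₃e^{iθ₃}=r₄ω₄e^{iθ₄}.
Eliminating the other unknown: ω₃ = r₂ω₂ sin(θ₄−θ₂) / [r₃ sin(θ₃−θ₄)].
Numerator sine = -0.39715; denominator sine = +0.74664.
Result = 0.0642·19.23·(-0.39715) / (0.2407·(+0.74664)) = -2.7282 rad/s; magnitude 2.7282 rad/s.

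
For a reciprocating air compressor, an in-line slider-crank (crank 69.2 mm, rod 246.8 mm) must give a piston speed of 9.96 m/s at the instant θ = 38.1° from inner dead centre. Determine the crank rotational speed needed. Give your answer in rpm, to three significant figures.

1820

For an in-line slider-crank, |v_piston| = rω|sinθ|·[1 + r cosθ/√(L² − r² sin²θ)].
With r = 0.0692 m, L = 0.2468 m, θ = 38.1°: the bracketed kinematic factor |dx/dθ| = 0.052265 m.
ω = v/|dx/dθ| = 9.96/0.052265 = 190.57 rad/s.
N = 60ω/(2π) = 1819.8 rpm.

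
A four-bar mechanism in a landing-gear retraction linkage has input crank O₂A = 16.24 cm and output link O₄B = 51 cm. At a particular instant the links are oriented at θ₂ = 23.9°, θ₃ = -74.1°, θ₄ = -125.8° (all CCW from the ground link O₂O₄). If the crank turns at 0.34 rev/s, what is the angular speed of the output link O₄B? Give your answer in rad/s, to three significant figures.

0.858

ω₂ = 2.136 rad/s (from 0.34 rev/s).
Differentiating the loop-closure r₂e^{iθ₂}+r₃e^{iθ₃}=r₁+r₄e^{iθ₄} gives r₂ω₂e^{iθ₂}+r₃ω₃e^{iθ₃}=r₄ω₄e^{iθ₄}.
Eliminating the other unknown: ω₄ = r₂ω₂ sin(θ₂−θ₃) / [r₄ sin(θ₄−θ₃)].
Numerator sine = +0.99027; denominator sine = -0.78478.
Result = 0.1624·2.136·(+0.99027) / (0.51·(-0.78478)) = -0.85838 rad/s; magnitude 0.85838 rad/s.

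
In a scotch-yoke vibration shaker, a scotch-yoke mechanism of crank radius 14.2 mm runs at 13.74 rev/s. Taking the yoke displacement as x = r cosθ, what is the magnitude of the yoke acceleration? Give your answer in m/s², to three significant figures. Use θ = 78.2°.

21.6

ω = 86.33 rad/s (from 13.74 rev/s).
x = r cosθ ⇒ ẍ = −rω² cosθ (ω constant).
|a| = rω²|cosθ| = 0.0142·(86.33)²·|cos 78.2°| = 21.642 m/s².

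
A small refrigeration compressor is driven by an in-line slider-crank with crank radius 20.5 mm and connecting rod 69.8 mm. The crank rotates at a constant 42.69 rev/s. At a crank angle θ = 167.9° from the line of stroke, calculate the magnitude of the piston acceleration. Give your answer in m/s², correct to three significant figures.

ω = 2π·42.7 = 268.2 rad/s
x(θ) = r cosθ + √(L² − r² sin²θ); with ω constant, a = ω²·d²x/dθ².
d²x/dθ² = −r cosθ − r²(cos2θ)/√u − r⁴ sin²2θ/(4u^{3/2}),  u = L² − r² sin²θ = 0.00485357 m².
Substituting r = 0.0205 m, L = 0.0698 m, θ = 167.9°: d²x/dθ² = +0.014521 m.
a = ω²·d²x/dθ² = (268.2)²·(+0.014521) = +1044.7 m/s²;  |a| = 1044.7 m/s².

1040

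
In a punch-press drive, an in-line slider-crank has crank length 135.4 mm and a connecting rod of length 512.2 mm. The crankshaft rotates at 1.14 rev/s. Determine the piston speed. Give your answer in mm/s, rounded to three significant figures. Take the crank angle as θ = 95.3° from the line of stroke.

941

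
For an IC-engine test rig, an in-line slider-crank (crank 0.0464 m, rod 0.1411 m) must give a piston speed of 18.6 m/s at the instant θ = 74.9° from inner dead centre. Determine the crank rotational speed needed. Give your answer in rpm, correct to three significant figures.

For an in-line slider-crank, |v_piston| = rω|sinθ|·[1 + r cosθ/√(L² − r² sin²θ)].
With r = 0.0464 m, L = 0.1411 m, θ = 74.9°: the bracketed kinematic factor |dx/dθ| = 0.048845 m.
ω = v/|dx/dθ| = 18.6/0.048845 = 380.8 rad/s.
N = 60ω/(2π) = 3636.3 rpm.

3640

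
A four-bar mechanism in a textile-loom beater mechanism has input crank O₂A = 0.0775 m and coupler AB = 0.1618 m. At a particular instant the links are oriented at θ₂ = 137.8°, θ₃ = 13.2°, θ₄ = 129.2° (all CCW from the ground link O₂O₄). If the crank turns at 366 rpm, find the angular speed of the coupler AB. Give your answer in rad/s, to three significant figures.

3.05

ω₂ = 38.33 rad/s (from 366 rpm).
Differentiating the loop-closure r₂e^{iθ₂}+r₃e^{iθ₃}=r₁+r₄e^{iθ₄} gives r₂ω₂e^{iθ₂}+r₃ω₃e^{iθ₃}=r₄ω₄e^{iθ₄}.
Eliminating the other unknown: ω₃ = r₂ω₂ sin(θ₄−θ₂) / [r₃ sin(θ₃−θ₄)].
Numerator sine = -0.14954; denominator sine = -0.89879.
Result = 0.0775·38.33·(-0.14954) / (0.1618·(-0.89879)) = +3.0543 rad/s; magnitude 3.0543 rad/s.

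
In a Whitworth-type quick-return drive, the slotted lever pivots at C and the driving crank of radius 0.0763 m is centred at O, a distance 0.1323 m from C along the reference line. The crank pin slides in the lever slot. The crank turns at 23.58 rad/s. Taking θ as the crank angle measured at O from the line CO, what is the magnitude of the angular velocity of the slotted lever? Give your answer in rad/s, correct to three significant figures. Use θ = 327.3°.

8.37

ω = 23.58 rad/s
Crank pin A relative to C: A = (d + r cosθ, r sinθ); lever angle φ = atan2(r sinθ, d + r cosθ).
Differentiating tanφ: φ̇ = rω(d cosθ + r)/(d² + r² + 2dr cosθ).
d² + r² + 2dr cosθ = |CA|² = 0.0403142 m²;  d cosθ + r = +0.18763 m.
|ω_lever| = |0.0763·23.58·+0.18763| / 0.0403142 = 8.3737 rad/s.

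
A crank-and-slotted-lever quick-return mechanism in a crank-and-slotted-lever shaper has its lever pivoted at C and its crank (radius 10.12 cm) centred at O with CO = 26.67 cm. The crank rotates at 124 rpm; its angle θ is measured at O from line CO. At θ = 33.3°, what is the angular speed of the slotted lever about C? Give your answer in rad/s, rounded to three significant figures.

3.37

ω = 12.99 rad/s (from 124 rpm).
Crank pin A relative to C: A = (d + r cosθ, r sinθ); lever angle φ = atan2(r sinθ, d + r cosθ).
Differentiating tanφ: φ̇ = rω(d cosθ + r)/(d² + r² + 2dr cosθ).
d² + r² + 2dr cosθ = |CA|² = 0.126487 m²;  d cosθ + r = +0.32411 m.
|ω_lever| = |0.1012·12.99·+0.32411| / 0.126487 = 3.3673 rad/s.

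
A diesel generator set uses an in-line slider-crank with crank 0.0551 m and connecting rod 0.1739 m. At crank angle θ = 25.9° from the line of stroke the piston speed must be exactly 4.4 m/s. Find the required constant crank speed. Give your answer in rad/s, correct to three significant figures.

For an in-line slider-crank, |v_piston| = rω|sinθ|·[1 + r cosθ/√(L² − r² sin²θ)].
With r = 0.0551 m, L = 0.1739 m, θ = 25.9°: the bracketed kinematic factor |dx/dθ| = 0.030994 m.
ω = v/|dx/dθ| = 4.4/0.030994 = 141.96 rad/s.

142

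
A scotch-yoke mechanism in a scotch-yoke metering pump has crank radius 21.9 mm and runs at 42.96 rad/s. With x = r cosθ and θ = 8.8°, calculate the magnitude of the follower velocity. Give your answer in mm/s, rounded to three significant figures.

144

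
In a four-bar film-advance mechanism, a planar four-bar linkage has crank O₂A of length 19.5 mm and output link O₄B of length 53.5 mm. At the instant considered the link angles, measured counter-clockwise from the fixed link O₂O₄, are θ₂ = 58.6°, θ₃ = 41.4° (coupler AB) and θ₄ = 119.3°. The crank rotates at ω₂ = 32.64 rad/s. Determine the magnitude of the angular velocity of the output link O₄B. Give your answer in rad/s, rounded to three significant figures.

ω₂ = 32.64 rad/s
Differentiating the loop-closure r₂e^{iθ₂}+r₃e^{iθ₃}=r₁+r₄e^{iθ₄} gives r₂ω₂e^{iθ₂}+r₃ω₃e^{iθ₃}=r₄ω₄e^{iθ₄}.
Eliminating the other unknown: ω₄ = r₂ω₂ sin(θ₂−θ₃) / [r₄ sin(θ₄−θ₃)].
Numerator sine = +0.29571; denominator sine = +0.97778.
Result = 0.0195·32.64·(+0.29571) / (0.0535·(+0.97778)) = +3.5979 rad/s; magnitude 3.5979 rad/s.

3.60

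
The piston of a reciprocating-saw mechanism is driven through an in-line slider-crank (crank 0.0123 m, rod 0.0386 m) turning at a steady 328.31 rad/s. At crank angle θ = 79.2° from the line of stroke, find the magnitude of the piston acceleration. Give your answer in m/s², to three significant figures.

163

ω = 328.3 rad/s
x(θ) = r cosθ + √(L² − r² sin²θ); with ω constant, a = ω²·d²x/dθ².
d²x/dθ² = −r cosθ − r²(cos2θ)/√u − r⁴ sin²2θ/(4u^{3/2}),  u = L² − r² sin²θ = 0.00134398 m².
Substituting r = 0.0123 m, L = 0.0386 m, θ = 79.2°: d²x/dθ² = +0.0015165 m.
a = ω²·d²x/dθ² = (328.3)²·(+0.0015165) = +163.46 m/s²;  |a| = 163.46 m/s².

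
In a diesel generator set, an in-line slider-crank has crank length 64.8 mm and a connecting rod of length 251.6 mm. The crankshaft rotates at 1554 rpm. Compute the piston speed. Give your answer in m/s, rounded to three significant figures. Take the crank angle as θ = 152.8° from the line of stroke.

3.71

ω = 2π·1554/60 = 162.7 rad/s
For an in-line slider-crank, x = r cosθ + √(L² − r² sin²θ), so v = −rω sinθ·[1 + r cosθ/√(L² − r² sin²θ)].
With r = 0.0648 m, L = 0.2516 m, θ = 152.8°: √(L² − r² sin²θ) = 0.24985 m.
v = −0.0648·162.7·0.45710·[1 + 0.0648·-0.88942/0.24985] = -3.7083 m/s.
|v| = 3.7083 m/s.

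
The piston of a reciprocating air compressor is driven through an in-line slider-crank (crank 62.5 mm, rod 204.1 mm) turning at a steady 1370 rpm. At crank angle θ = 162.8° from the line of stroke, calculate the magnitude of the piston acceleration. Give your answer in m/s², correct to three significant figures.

900

ω = 2π·1370/60 = 143.5 rad/s
x(θ) = r cosθ + √(L² − r² sin²θ); with ω constant, a = ω²·d²x/dθ².
d²x/dθ² = −r cosθ − r²(cos2θ)/√u − r⁴ sin²2θ/(4u^{3/2}),  u = L² − r² sin²θ = 0.0413152 m².
Substituting r = 0.0625 m, L = 0.2041 m, θ = 162.8°: d²x/dθ² = +0.043703 m.
a = ω²·d²x/dθ² = (143.5)²·(+0.043703) = +899.52 m/s²;  |a| = 899.52 m/s².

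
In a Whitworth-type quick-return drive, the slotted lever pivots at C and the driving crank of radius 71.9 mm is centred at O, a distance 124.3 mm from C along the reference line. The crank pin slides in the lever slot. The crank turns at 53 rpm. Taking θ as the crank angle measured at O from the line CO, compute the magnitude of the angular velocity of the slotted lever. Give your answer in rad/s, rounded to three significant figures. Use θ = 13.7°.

2.02

ω = 5.55 rad/s (from 53 rpm).
Crank pin A relative to C: A = (d + r cosθ, r sinθ); lever angle φ = atan2(r sinθ, d + r cosθ).
Differentiating tanφ: φ̇ = rω(d cosθ + r)/(d² + r² + 2dr cosθ).
d² + r² + 2dr cosθ = |CA|² = 0.0379859 m²;  d cosθ + r = +0.19266 m.
|ω_lever| = |0.0719·5.55·+0.19266| / 0.0379859 = 2.024 rad/s.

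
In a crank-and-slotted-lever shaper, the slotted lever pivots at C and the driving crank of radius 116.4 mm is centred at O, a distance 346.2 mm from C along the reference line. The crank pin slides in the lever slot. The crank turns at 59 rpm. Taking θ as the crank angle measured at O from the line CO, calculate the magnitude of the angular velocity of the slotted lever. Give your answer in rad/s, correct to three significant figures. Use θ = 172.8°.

ω = 6.178 rad/s (from 59 rpm).
Crank pin A relative to C: A = (d + r cosθ, r sinθ); lever angle φ = atan2(r sinθ, d + r cosθ).
Differentiating tanφ: φ̇ = rω(d cosθ + r)/(d² + r² + 2dr cosθ).
d² + r² + 2dr cosθ = |CA|² = 0.0534436 m²;  d cosθ + r = -0.22707 m.
|ω_lever| = |0.1164·6.178·-0.22707| / 0.0534436 = 3.0556 rad/s.

3.06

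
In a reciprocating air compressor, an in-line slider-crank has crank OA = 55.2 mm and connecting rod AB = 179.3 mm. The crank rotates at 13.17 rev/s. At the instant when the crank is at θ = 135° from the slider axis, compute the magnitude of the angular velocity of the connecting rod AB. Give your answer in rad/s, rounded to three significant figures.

ω = 82.75 rad/s (converted from 13.17 rev/s).
The rod makes angle φ with the slider axis where L sinφ = r sinθ; differentiating, L cosφ·φ̇ = r ω cosθ.
L cosφ = √(L² − r² sin²θ) = 0.175 m.
|ω_rod| = r ω |cosθ| / √(L² − r² sin²θ) = 0.0552·82.75·0.70711/0.175 = 18.457 rad/s.

18.5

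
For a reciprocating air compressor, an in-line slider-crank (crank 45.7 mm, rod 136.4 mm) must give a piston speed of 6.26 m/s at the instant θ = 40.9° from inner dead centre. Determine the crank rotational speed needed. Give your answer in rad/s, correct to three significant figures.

166

For an in-line slider-crank, |v_piston| = rω|sinθ|·[1 + r cosθ/√(L² − r² sin²θ)].
With r = 0.0457 m, L = 0.1364 m, θ = 40.9°: the bracketed kinematic factor |dx/dθ| = 0.037688 m.
ω = v/|dx/dθ| = 6.26/0.037688 = 166.1 rad/s.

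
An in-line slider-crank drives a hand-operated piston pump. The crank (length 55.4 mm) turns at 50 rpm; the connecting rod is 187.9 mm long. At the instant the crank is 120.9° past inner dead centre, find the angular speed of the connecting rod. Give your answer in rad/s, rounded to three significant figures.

ω = 5.236 rad/s (converted from 50 rpm).
The rod makes angle φ with the slider axis where L sinφ = r sinθ; differentiating, L cosφ·φ̇ = r ω cosθ.
L cosφ = √(L² − r² sin²θ) = 0.18179 m.
|ω_rod| = r ω |cosθ| / √(L² − r² sin²θ) = 0.0554·5.236·0.51354/0.18179 = 0.81945 rad/s.

0.819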